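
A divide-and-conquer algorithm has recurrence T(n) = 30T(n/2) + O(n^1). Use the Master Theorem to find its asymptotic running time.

Master Theorem for T(n) = 30T(n/2) + O(n^1):

a = 30, b = 2, c = 1
log_b(a) = log_2(30) = 4.9069

Case 1: c = 1 < log_2(30) = 4.9069
T(n) = O(n^(log_2 30))

For T(n) = 30T(n/2) + O(n^1): log_2(30) = 4.9069. This is Case 1 of the Master Theorem (c < log_b(a), work dominated by leaves), giving O(n^(log_2 30)).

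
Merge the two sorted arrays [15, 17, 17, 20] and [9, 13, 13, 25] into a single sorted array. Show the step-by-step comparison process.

Merging process:

Compare 15 vs 9: take 9 from right. Merged: [9]
Compare 15 vs 13: take 13 from right. Merged: [9, 13]
Compare 15 vs 13: take 13 from right. Merged: [9, 13, 13]
Compare 15 vs 25: take 15 from left. Merged: [9, 13, 13, 15]
Compare 17 vs 25: take 17 from left. Merged: [9, 13, 13, 15, 17]
Compare 17 vs 25: take 17 from left. Merged: [9, 13, 13, 15, 17, 17]
Compare 20 vs 25: take 20 from left. Merged: [9, 13, 13, 15, 17, 17, 20]
Append remaining from right: [25]. Merged: [9, 13, 13, 15, 17, 17, 20, 25]

Final merged array: [9, 13, 13, 15, 17, 17, 20, 25]
Total comparisons: 7

The merged array is [9, 13, 13, 15, 17, 17, 20, 25], requiring 7 comparisons. The merge step runs in O(n) time where n is the total number of elements.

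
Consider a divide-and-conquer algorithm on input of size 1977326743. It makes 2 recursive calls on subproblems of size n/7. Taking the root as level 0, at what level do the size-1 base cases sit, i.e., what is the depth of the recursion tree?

For divide and conquer with division factor 7:

Problem sizes at each level:
Level 0: 1977326743
Level 1: 282475249
Level 2: 40353607
Level 3: 5764801
Level 4: 823543
Level 5: 117649
Level 6: 16807
Level 7: 2401
Level 8: 343
Level 9: 49
Level 10: 7
Level 11: 1

The root is level 0 and the size-1 base case is level 11 (the tree spans levels 0 through 11, i.e. 12 levels counting the root), so the depth is the number of divisions: log_7(1977326743) = 11

The recursion tree depth is log_7(1977326743) = 11. At each level, the problem size is divided by 7, so it takes 11 divisions to reduce to a base case of size 1. The algorithm makes 2 recursive calls at each level.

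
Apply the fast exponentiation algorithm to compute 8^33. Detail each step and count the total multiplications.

Computing 8^33 by squaring (build up from 8^1; each line after the first costs one multiplication):

8^1 = 8
8^2 = (8^1)^2 = 8^2 = 64
8^4 = (8^2)^2 = 64^2 = 4096
8^8 = (8^4)^2 = 4096^2 = 16777216
8^16 = (8^8)^2 = 16777216^2 = 281474976710656
8^32 = (8^16)^2 = 281474976710656^2 = 79228162514264337593543950336
8^33 = 8 * 8^32 = 8 * 79228162514264337593543950336 = 633825300114114700748351602688

Result: 633825300114114700748351602688
Multiplications needed: 6 (6 lines after 8^1)

8^33 = 633825300114114700748351602688. Using exponentiation by squaring, this requires 6 multiplications. The key idea: if the exponent is even, square the half-power; if odd, multiply by the base once.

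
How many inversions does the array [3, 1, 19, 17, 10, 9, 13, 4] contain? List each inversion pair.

Finding inversions in [3, 1, 19, 17, 10, 9, 13, 4]:

(0, 1): arr[0]=3 > arr[1]=1
(2, 3): arr[2]=19 > arr[3]=17
(2, 4): arr[2]=19 > arr[4]=10
(2, 5): arr[2]=19 > arr[5]=9
(2, 6): arr[2]=19 > arr[6]=13
(2, 7): arr[2]=19 > arr[7]=4
(3, 4): arr[3]=17 > arr[4]=10
(3, 5): arr[3]=17 > arr[5]=9
(3, 6): arr[3]=17 > arr[6]=13
(3, 7): arr[3]=17 > arr[7]=4
(4, 5): arr[4]=10 > arr[5]=9
(4, 7): arr[4]=10 > arr[7]=4
(5, 7): arr[5]=9 > arr[7]=4
(6, 7): arr[6]=13 > arr[7]=4

Total inversions: 14

The array has 14 inversion(s): (0,1), (2,3), (2,4), (2,5), (2,6), (2,7), (3,4), (3,5), (3,6), (3,7), (4,5), (4,7), (5,7), (6,7). Each pair (i,j) satisfies i < j and arr[i] > arr[j].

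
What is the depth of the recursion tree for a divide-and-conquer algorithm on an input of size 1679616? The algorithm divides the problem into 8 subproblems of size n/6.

For divide and conquer with division factor 6:

Problem sizes at each level:
Level 0: 1679616
Level 1: 279936
Level 2: 46656
Level 3: 7776
Level 4: 1296
Level 5: 216
Level 6: 36
Level 7: 6
Level 8: 1

The root is level 0 and the size-1 base case is level 8 (the tree spans levels 0 through 8, i.e. 9 levels counting the root), so the depth is the number of divisions: log_6(1679616) = 8

The recursion tree depth is log_6(1679616) = 8. At each level, the problem size is divided by 6, so it takes 8 divisions to reduce to a base case of size 1. The algorithm makes 8 recursive calls at each level.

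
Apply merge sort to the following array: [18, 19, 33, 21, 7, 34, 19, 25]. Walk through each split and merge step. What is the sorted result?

Merge sort trace:

Split: [18, 19, 33, 21, 7, 34, 19, 25] -> [18, 19, 33, 21] and [7, 34, 19, 25]
  Split: [18, 19, 33, 21] -> [18, 19] and [33, 21]
    Split: [18, 19] -> [18] and [19]
    Merge: [18] + [19] -> [18, 19]
    Split: [33, 21] -> [33] and [21]
    Merge: [33] + [21] -> [21, 33]
  Merge: [18, 19] + [21, 33] -> [18, 19, 21, 33]
  Split: [7, 34, 19, 25] -> [7, 34] and [19, 25]
    Split: [7, 34] -> [7] and [34]
    Merge: [7] + [34] -> [7, 34]
    Split: [19, 25] -> [19] and [25]
    Merge: [19] + [25] -> [19, 25]
  Merge: [7, 34] + [19, 25] -> [7, 19, 25, 34]
Merge: [18, 19, 21, 33] + [7, 19, 25, 34] -> [7, 18, 19, 19, 21, 25, 33, 34]

Final sorted array: [7, 18, 19, 19, 21, 25, 33, 34]

The merge sort proceeds by recursively splitting the array and merging sorted halves.
After all merges, the sorted array is [7, 18, 19, 19, 21, 25, 33, 34].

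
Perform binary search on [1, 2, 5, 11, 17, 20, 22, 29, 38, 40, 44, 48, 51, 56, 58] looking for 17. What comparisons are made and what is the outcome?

Binary search for 17 in [1, 2, 5, 11, 17, 20, 22, 29, 38, 40, 44, 48, 51, 56, 58]:

lo=0, hi=14, mid=7, arr[mid]=29 -> 29 > 17, search left half
lo=0, hi=6, mid=3, arr[mid]=11 -> 11 < 17, search right half
lo=4, hi=6, mid=5, arr[mid]=20 -> 20 > 17, search left half
lo=4, hi=4, mid=4, arr[mid]=17 -> Found target at index 4!

Binary search finds 17 at index 4 after 4 comparisons. The search repeatedly halves the search space by comparing with the middle element.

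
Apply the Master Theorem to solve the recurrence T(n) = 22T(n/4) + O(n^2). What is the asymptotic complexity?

Master Theorem for T(n) = 22T(n/4) + O(n^2):

a = 22, b = 4, c = 2
log_b(a) = log_4(22) = 2.2297

Case 1: c = 2 < log_4(22) = 2.2297
T(n) = O(n^(log_4 22))

For T(n) = 22T(n/4) + O(n^2): log_4(22) = 2.2297. This is Case 1 of the Master Theorem (c < log_b(a), work dominated by leaves), giving O(n^(log_4 22)).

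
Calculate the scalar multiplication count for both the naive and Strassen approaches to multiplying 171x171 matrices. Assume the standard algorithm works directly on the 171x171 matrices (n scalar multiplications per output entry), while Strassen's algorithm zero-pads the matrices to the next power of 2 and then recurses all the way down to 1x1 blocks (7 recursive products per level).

Matrix multiplication for 171x171 matrices:

Strassen's algorithm requires power-of-2 dimensions. Pad 171x171 to 256x256 (next power of 2).

Standard algorithm: 171^3 = 5000211 multiplications
Strassen's algorithm: 7^(log2(256)) = 7^8 = 5764801 multiplications
Difference: 5000211 - 5764801 = -764590 (Strassen uses MORE here due to padding overhead — for small or just-over-power-of-2 n, padding can outweigh the per-level savings)

Standard: 5000211 multiplications (171^3). Strassen: 5764801 multiplications (7^8, after padding to 256x256). Strassen reduces 8 recursive multiplications to 7 at each level.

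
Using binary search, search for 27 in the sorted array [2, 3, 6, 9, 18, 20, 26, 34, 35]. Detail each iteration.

Binary search for 27 in [2, 3, 6, 9, 18, 20, 26, 34, 35]:

lo=0, hi=8, mid=4, arr[mid]=18 -> 18 < 27, search right half
lo=5, hi=8, mid=6, arr[mid]=26 -> 26 < 27, search right half
lo=7, hi=8, mid=7, arr[mid]=34 -> 34 > 27, search left half
lo=7 > hi=6, target 27 not found

Binary search determines that 27 is not in the array after 3 comparisons. The search space was exhausted without finding the target.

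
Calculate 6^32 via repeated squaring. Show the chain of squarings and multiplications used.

Computing 6^32 by squaring (build up from 6^1; each line after the first costs one multiplication):

6^1 = 6
6^2 = (6^1)^2 = 6^2 = 36
6^4 = (6^2)^2 = 36^2 = 1296
6^8 = (6^4)^2 = 1296^2 = 1679616
6^16 = (6^8)^2 = 1679616^2 = 2821109907456
6^32 = (6^16)^2 = 2821109907456^2 = 7958661109946400884391936

Result: 7958661109946400884391936
Multiplications needed: 5 (5 lines after 6^1)

6^32 = 7958661109946400884391936. Using exponentiation by squaring, this requires 5 multiplications. The key idea: if the exponent is even, square the half-power; if odd, multiply by the base once.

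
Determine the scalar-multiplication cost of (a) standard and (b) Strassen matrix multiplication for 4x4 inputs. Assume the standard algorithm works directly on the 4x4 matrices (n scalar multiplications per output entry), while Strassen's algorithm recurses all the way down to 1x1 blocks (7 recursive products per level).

Matrix multiplication for 4x4 matrices:

Standard algorithm: 4^3 = 64 multiplications
Strassen's algorithm: 7^(log2(4)) = 7^2 = 49 multiplications
Savings: 64 - 49 = 15 multiplications

Standard: 64 multiplications (4^3). Strassen: 49 multiplications (7^2). Strassen reduces 8 recursive multiplications to 7 at each level.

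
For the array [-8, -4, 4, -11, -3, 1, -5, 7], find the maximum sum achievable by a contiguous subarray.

Using Kadane's algorithm on [-8, -4, 4, -11, -3, 1, -5, 7]:

Scanning through the array:
Position 1 (value -4): max_ending_here = -4, max_so_far = -4
Position 2 (value 4): max_ending_here = 4, max_so_far = 4
Position 3 (value -11): max_ending_here = -7, max_so_far = 4
Position 4 (value -3): max_ending_here = -3, max_so_far = 4
Position 5 (value 1): max_ending_here = 1, max_so_far = 4
Position 6 (value -5): max_ending_here = -4, max_so_far = 4
Position 7 (value 7): max_ending_here = 7, max_so_far = 7

Maximum subarray: [7]
Maximum sum: 7

The maximum subarray is [7] with sum 7. This subarray runs from index 7 to index 7.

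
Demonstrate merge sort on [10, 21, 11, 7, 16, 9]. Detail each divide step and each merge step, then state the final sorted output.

Merge sort trace:

Split: [10, 21, 11, 7, 16, 9] -> [10, 21, 11] and [7, 16, 9]
  Split: [10, 21, 11] -> [10] and [21, 11]
    Split: [21, 11] -> [21] and [11]
    Merge: [21] + [11] -> [11, 21]
  Merge: [10] + [11, 21] -> [10, 11, 21]
  Split: [7, 16, 9] -> [7] and [16, 9]
    Split: [16, 9] -> [16] and [9]
    Merge: [16] + [9] -> [9, 16]
  Merge: [7] + [9, 16] -> [7, 9, 16]
Merge: [10, 11, 21] + [7, 9, 16] -> [7, 9, 10, 11, 16, 21]

Final sorted array: [7, 9, 10, 11, 16, 21]

The merge sort proceeds by recursively splitting the array and merging sorted halves.
After all merges, the sorted array is [7, 9, 10, 11, 16, 21].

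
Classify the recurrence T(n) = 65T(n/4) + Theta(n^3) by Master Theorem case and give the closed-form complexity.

Master Theorem for T(n) = 65T(n/4) + O(n^3):

a = 65, b = 4, c = 3
log_b(a) = log_4(65) = 3.0112

Case 1: c = 3 < log_4(65) = 3.0112
T(n) = O(n^(log_4 65))

For T(n) = 65T(n/4) + O(n^3): log_4(65) = 3.0112. This is Case 1 of the Master Theorem (c < log_b(a), work dominated by leaves), giving O(n^(log_4 65)).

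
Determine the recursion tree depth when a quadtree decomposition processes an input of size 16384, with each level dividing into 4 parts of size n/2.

For divide and conquer with division factor 2:

Problem sizes at each level:
Level 0: 16384
Level 1: 8192
Level 2: 4096
Level 3: 2048
Level 4: 1024
Level 5: 512
Level 6: 256
Level 7: 128
Level 8: 64
Level 9: 32
Level 10: 16
Level 11: 8
Level 12: 4
Level 13: 2
Level 14: 1

The root is level 0 and the size-1 base case is level 14 (the tree spans levels 0 through 14, i.e. 15 levels counting the root), so the depth is the number of divisions: log_2(16384) = 14

The recursion tree depth is log_2(16384) = 14. At each level, the problem size is divided by 2, so it takes 14 divisions to reduce to a base case of size 1. The algorithm makes 4 recursive calls at each level.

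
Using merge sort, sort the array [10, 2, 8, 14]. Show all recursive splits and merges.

Merge sort trace:

Split: [10, 2, 8, 14] -> [10, 2] and [8, 14]
  Split: [10, 2] -> [10] and [2]
  Merge: [10] + [2] -> [2, 10]
  Split: [8, 14] -> [8] and [14]
  Merge: [8] + [14] -> [8, 14]
Merge: [2, 10] + [8, 14] -> [2, 8, 10, 14]

Final sorted array: [2, 8, 10, 14]

The merge sort proceeds by recursively splitting the array and merging sorted halves.
After all merges, the sorted array is [2, 8, 10, 14].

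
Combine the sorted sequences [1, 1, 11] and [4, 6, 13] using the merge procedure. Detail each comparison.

Merging process:

Compare 1 vs 4: take 1 from left. Merged: [1]
Compare 1 vs 4: take 1 from left. Merged: [1, 1]
Compare 11 vs 4: take 4 from right. Merged: [1, 1, 4]
Compare 11 vs 6: take 6 from right. Merged: [1, 1, 4, 6]
Compare 11 vs 13: take 11 from left. Merged: [1, 1, 4, 6, 11]
Append remaining from right: [13]. Merged: [1, 1, 4, 6, 11, 13]

Final merged array: [1, 1, 4, 6, 11, 13]
Total comparisons: 5

The merged array is [1, 1, 4, 6, 11, 13], requiring 5 comparisons. The merge step runs in O(n) time where n is the total number of elements.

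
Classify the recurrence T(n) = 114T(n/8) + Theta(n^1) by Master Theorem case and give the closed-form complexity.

Master Theorem for T(n) = 114T(n/8) + O(n^1):

a = 114, b = 8, c = 1
log_b(a) = log_8(114) = 2.2776

Case 1: c = 1 < log_8(114) = 2.2776
T(n) = O(n^(log_8 114))

For T(n) = 114T(n/8) + O(n^1): log_8(114) = 2.2776. This is Case 1 of the Master Theorem (c < log_b(a), work dominated by leaves), giving O(n^(log_8 114)).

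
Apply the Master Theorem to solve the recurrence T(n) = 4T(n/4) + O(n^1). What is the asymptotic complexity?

Master Theorem for T(n) = 4T(n/4) + O(n^1):

a = 4, b = 4, c = 1
log_b(a) = log_4(4) = 1.0000

Case 2: c = 1 = log_4(4) = 1.0000
T(n) = O(n^1 log n) = O(n log n)

For T(n) = 4T(n/4) + O(n^1): log_4(4) = 1.0000. This is Case 2 of the Master Theorem (c = log_b(a), equal work at all levels), giving O(n log n).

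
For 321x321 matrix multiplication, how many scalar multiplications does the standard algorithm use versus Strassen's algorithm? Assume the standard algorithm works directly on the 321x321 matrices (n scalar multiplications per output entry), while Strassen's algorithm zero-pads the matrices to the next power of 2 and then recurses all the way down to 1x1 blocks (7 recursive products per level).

Matrix multiplication for 321x321 matrices:

Strassen's algorithm requires power-of-2 dimensions. Pad 321x321 to 512x512 (next power of 2).

Standard algorithm: 321^3 = 33076161 multiplications
Strassen's algorithm: 7^(log2(512)) = 7^9 = 40353607 multiplications
Difference: 33076161 - 40353607 = -7277446 (Strassen uses MORE here due to padding overhead — for small or just-over-power-of-2 n, padding can outweigh the per-level savings)

Standard: 33076161 multiplications (321^3). Strassen: 40353607 multiplications (7^9, after padding to 512x512). Strassen reduces 8 recursive multiplications to 7 at each level.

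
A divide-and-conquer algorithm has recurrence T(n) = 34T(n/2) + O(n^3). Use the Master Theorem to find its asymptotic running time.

Master Theorem for T(n) = 34T(n/2) + O(n^3):

a = 34, b = 2, c = 3
log_b(a) = log_2(34) = 5.0875

Case 1: c = 3 < log_2(34) = 5.0875
T(n) = O(n^(log_2 34))

For T(n) = 34T(n/2) + O(n^3): log_2(34) = 5.0875. This is Case 1 of the Master Theorem (c < log_b(a), work dominated by leaves), giving O(n^(log_2 34)).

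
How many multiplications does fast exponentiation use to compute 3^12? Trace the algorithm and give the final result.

Computing 3^12 by squaring (build up from 3^1; each line after the first costs one multiplication):

3^1 = 3
3^2 = (3^1)^2 = 3^2 = 9
3^3 = 3 * 3^2 = 3 * 9 = 27
3^6 = (3^3)^2 = 27^2 = 729
3^12 = (3^6)^2 = 729^2 = 531441

Result: 531441
Multiplications needed: 4 (4 lines after 3^1)

3^12 = 531441. Using exponentiation by squaring, this requires 4 multiplications. The key idea: if the exponent is even, square the half-power; if odd, multiply by the base once.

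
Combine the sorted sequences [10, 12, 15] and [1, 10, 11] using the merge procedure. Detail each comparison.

Merging process:

Compare 10 vs 1: take 1 from right. Merged: [1]
Compare 10 vs 10: take 10 from left. Merged: [1, 10]
Compare 12 vs 10: take 10 from right. Merged: [1, 10, 10]
Compare 12 vs 11: take 11 from right. Merged: [1, 10, 10, 11]
Append remaining from left: [12, 15]. Merged: [1, 10, 10, 11, 12, 15]

Final merged array: [1, 10, 10, 11, 12, 15]
Total comparisons: 4

The merged array is [1, 10, 10, 11, 12, 15], requiring 4 comparisons. The merge step runs in O(n) time where n is the total number of elements.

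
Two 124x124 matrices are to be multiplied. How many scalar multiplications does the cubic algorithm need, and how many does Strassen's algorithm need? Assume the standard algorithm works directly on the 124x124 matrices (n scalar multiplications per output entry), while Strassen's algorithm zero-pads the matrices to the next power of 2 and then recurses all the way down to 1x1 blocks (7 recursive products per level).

Matrix multiplication for 124x124 matrices:

Strassen's algorithm requires power-of-2 dimensions. Pad 124x124 to 128x128 (next power of 2).

Standard algorithm: 124^3 = 1906624 multiplications
Strassen's algorithm: 7^(log2(128)) = 7^7 = 823543 multiplications
Savings: 1906624 - 823543 = 1083081 multiplications

Standard: 1906624 multiplications (124^3). Strassen: 823543 multiplications (7^7, after padding to 128x128). Strassen reduces 8 recursive multiplications to 7 at each level.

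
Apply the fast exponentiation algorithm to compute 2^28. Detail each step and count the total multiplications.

Computing 2^28 by squaring (build up from 2^1; each line after the first costs one multiplication):

2^1 = 2
2^2 = (2^1)^2 = 2^2 = 4
2^3 = 2 * 2^2 = 2 * 4 = 8
2^6 = (2^3)^2 = 8^2 = 64
2^7 = 2 * 2^6 = 2 * 64 = 128
2^14 = (2^7)^2 = 128^2 = 16384
2^28 = (2^14)^2 = 16384^2 = 268435456

Result: 268435456
Multiplications needed: 6 (6 lines after 2^1)

2^28 = 268435456. Using exponentiation by squaring, this requires 6 multiplications. The key idea: if the exponent is even, square the half-power; if odd, multiply by the base once.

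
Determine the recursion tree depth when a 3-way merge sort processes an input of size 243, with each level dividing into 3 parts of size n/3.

For divide and conquer with division factor 3:

Problem sizes at each level:
Level 0: 243
Level 1: 81
Level 2: 27
Level 3: 9
Level 4: 3
Level 5: 1

The root is level 0 and the size-1 base case is level 5 (the tree spans levels 0 through 5, i.e. 6 levels counting the root), so the depth is the number of divisions: log_3(243) = 5

The recursion tree depth is log_3(243) = 5. At each level, the problem size is divided by 3, so it takes 5 divisions to reduce to a base case of size 1. The algorithm makes 3 recursive calls at each level.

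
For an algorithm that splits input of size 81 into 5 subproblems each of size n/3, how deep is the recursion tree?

For divide and conquer with division factor 3:

Problem sizes at each level:
Level 0: 81
Level 1: 27
Level 2: 9
Level 3: 3
Level 4: 1

The root is level 0 and the size-1 base case is level 4 (the tree spans levels 0 through 4, i.e. 5 levels counting the root), so the depth is the number of divisions: log_3(81) = 4

The recursion tree depth is log_3(81) = 4. At each level, the problem size is divided by 3, so it takes 4 divisions to reduce to a base case of size 1. The algorithm makes 5 recursive calls at each level.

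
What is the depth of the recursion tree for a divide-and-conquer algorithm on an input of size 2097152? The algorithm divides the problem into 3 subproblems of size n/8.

For divide and conquer with division factor 8:

Problem sizes at each level:
Level 0: 2097152
Level 1: 262144
Level 2: 32768
Level 3: 4096
Level 4: 512
Level 5: 64
Level 6: 8
Level 7: 1

The root is level 0 and the size-1 base case is level 7 (the tree spans levels 0 through 7, i.e. 8 levels counting the root), so the depth is the number of divisions: log_8(2097152) = 7

The recursion tree depth is log_8(2097152) = 7. At each level, the problem size is divided by 8, so it takes 7 divisions to reduce to a base case of size 1. The algorithm makes 3 recursive calls at each level.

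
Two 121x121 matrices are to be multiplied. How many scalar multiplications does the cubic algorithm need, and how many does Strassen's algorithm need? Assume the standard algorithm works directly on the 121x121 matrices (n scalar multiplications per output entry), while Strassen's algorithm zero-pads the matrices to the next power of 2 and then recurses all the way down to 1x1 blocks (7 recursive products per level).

Matrix multiplication for 121x121 matrices:

Strassen's algorithm requires power-of-2 dimensions. Pad 121x121 to 128x128 (next power of 2).

Standard algorithm: 121^3 = 1771561 multiplications
Strassen's algorithm: 7^(log2(128)) = 7^7 = 823543 multiplications
Savings: 1771561 - 823543 = 948018 multiplications

Standard: 1771561 multiplications (121^3). Strassen: 823543 multiplications (7^7, after padding to 128x128). Strassen reduces 8 recursive multiplications to 7 at each level.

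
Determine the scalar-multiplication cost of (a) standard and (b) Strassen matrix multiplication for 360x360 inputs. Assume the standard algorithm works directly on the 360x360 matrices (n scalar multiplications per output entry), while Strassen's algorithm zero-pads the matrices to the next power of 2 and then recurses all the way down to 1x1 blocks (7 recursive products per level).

Matrix multiplication for 360x360 matrices:

Strassen's algorithm requires power-of-2 dimensions. Pad 360x360 to 512x512 (next power of 2).

Standard algorithm: 360^3 = 46656000 multiplications
Strassen's algorithm: 7^(log2(512)) = 7^9 = 40353607 multiplications
Savings: 46656000 - 40353607 = 6302393 multiplications

Standard: 46656000 multiplications (360^3). Strassen: 40353607 multiplications (7^9, after padding to 512x512). Strassen reduces 8 recursive multiplications to 7 at each level.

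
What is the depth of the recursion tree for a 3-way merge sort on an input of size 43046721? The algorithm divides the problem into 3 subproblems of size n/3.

For divide and conquer with division factor 3:

Problem sizes at each level:
Level 0: 43046721
Level 1: 14348907
Level 2: 4782969
Level 3: 1594323
Level 4: 531441
Level 5: 177147
Level 6: 59049
Level 7: 19683
Level 8: 6561
Level 9: 2187
Level 10: 729
Level 11: 243
Level 12: 81
Level 13: 27
Level 14: 9
Level 15: 3
Level 16: 1

The root is level 0 and the size-1 base case is level 16 (the tree spans levels 0 through 16, i.e. 17 levels counting the root), so the depth is the number of divisions: log_3(43046721) = 16

The recursion tree depth is log_3(43046721) = 16. At each level, the problem size is divided by 3, so it takes 16 divisions to reduce to a base case of size 1. The algorithm makes 3 recursive calls at each level.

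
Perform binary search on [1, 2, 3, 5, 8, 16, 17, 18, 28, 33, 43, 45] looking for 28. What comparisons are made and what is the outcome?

Binary search for 28 in [1, 2, 3, 5, 8, 16, 17, 18, 28, 33, 43, 45]:

lo=0, hi=11, mid=5, arr[mid]=16 -> 16 < 28, search right half
lo=6, hi=11, mid=8, arr[mid]=28 -> Found target at index 8!

Binary search finds 28 at index 8 after 2 comparisons. The search repeatedly halves the search space by comparing with the middle element.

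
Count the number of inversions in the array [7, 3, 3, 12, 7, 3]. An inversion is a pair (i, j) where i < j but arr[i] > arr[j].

Finding inversions in [7, 3, 3, 12, 7, 3]:

(0, 1): arr[0]=7 > arr[1]=3
(0, 2): arr[0]=7 > arr[2]=3
(0, 5): arr[0]=7 > arr[5]=3
(3, 4): arr[3]=12 > arr[4]=7
(3, 5): arr[3]=12 > arr[5]=3
(4, 5): arr[4]=7 > arr[5]=3

Total inversions: 6

The array has 6 inversion(s): (0,1), (0,2), (0,5), (3,4), (3,5), (4,5). Each pair (i,j) satisfies i < j and arr[i] > arr[j].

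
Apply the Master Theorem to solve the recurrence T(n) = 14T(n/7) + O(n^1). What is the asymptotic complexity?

Master Theorem for T(n) = 14T(n/7) + O(n^1):

a = 14, b = 7, c = 1
log_b(a) = log_7(14) = 1.3562

Case 1: c = 1 < log_7(14) = 1.3562
T(n) = O(n^(log_7 14))

For T(n) = 14T(n/7) + O(n^1): log_7(14) = 1.3562. This is Case 1 of the Master Theorem (c < log_b(a), work dominated by leaves), giving O(n^(log_7 14)).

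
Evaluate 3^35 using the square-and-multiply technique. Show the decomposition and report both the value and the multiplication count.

Computing 3^35 by squaring (build up from 3^1; each line after the first costs one multiplication):

3^1 = 3
3^2 = (3^1)^2 = 3^2 = 9
3^4 = (3^2)^2 = 9^2 = 81
3^8 = (3^4)^2 = 81^2 = 6561
3^16 = (3^8)^2 = 6561^2 = 43046721
3^17 = 3 * 3^16 = 3 * 43046721 = 129140163
3^34 = (3^17)^2 = 129140163^2 = 16677181699666569
3^35 = 3 * 3^34 = 3 * 16677181699666569 = 50031545098999707

Result: 50031545098999707
Multiplications needed: 7 (7 lines after 3^1)

3^35 = 50031545098999707. Using exponentiation by squaring, this requires 7 multiplications. The key idea: if the exponent is even, square the half-power; if odd, multiply by the base once.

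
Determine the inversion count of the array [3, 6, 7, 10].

Finding inversions in [3, 6, 7, 10]:


Total inversions: 0

The array has 0 inversions. It is already sorted.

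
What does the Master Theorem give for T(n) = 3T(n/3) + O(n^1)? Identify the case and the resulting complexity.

Master Theorem for T(n) = 3T(n/3) + O(n^1):

a = 3, b = 3, c = 1
log_b(a) = log_3(3) = 1.0000

Case 2: c = 1 = log_3(3) = 1.0000
T(n) = O(n^1 log n) = O(n log n)

For T(n) = 3T(n/3) + O(n^1): log_3(3) = 1.0000. This is Case 2 of the Master Theorem (c = log_b(a), equal work at all levels), giving O(n log n).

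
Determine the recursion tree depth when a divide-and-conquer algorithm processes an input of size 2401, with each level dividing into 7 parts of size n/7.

For divide and conquer with division factor 7:

Problem sizes at each level:
Level 0: 2401
Level 1: 343
Level 2: 49
Level 3: 7
Level 4: 1

The root is level 0 and the size-1 base case is level 4 (the tree spans levels 0 through 4, i.e. 5 levels counting the root), so the depth is the number of divisions: log_7(2401) = 4

The recursion tree depth is log_7(2401) = 4. At each level, the problem size is divided by 7, so it takes 4 divisions to reduce to a base case of size 1. The algorithm makes 7 recursive calls at each level.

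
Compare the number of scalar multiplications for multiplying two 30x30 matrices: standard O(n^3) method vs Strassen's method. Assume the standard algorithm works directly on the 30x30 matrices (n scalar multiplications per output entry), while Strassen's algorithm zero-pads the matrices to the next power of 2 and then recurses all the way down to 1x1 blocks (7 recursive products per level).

Matrix multiplication for 30x30 matrices:

Strassen's algorithm requires power-of-2 dimensions. Pad 30x30 to 32x32 (next power of 2).

Standard algorithm: 30^3 = 27000 multiplications
Strassen's algorithm: 7^(log2(32)) = 7^5 = 16807 multiplications
Savings: 27000 - 16807 = 10193 multiplications

Standard: 27000 multiplications (30^3). Strassen: 16807 multiplications (7^5, after padding to 32x32). Strassen reduces 8 recursive multiplications to 7 at each level.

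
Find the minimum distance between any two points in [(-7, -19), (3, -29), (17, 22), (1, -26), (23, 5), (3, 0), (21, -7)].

Computing all pairwise distances among 7 points:

d((-7, -19), (3, -29)) = 14.1421
d((-7, -19), (17, 22)) = 47.5079
d((-7, -19), (1, -26)) = 10.6301
d((-7, -19), (23, 5)) = 38.4187
d((-7, -19), (3, 0)) = 21.4709
d((-7, -19), (21, -7)) = 30.4631
d((3, -29), (17, 22)) = 52.8867
d((3, -29), (1, -26)) = 3.6056 <-- minimum
d((3, -29), (23, 5)) = 39.4462
d((3, -29), (3, 0)) = 29.0
d((3, -29), (21, -7)) = 28.4253
d((17, 22), (1, -26)) = 50.5964
d((17, 22), (23, 5)) = 18.0278
d((17, 22), (3, 0)) = 26.0768
d((17, 22), (21, -7)) = 29.2746
d((1, -26), (23, 5)) = 38.0132
d((1, -26), (3, 0)) = 26.0768
d((1, -26), (21, -7)) = 27.5862
d((23, 5), (3, 0)) = 20.6155
d((23, 5), (21, -7)) = 12.1655
d((3, 0), (21, -7)) = 19.3132

Closest pair: (3, -29) and (1, -26) with distance 3.6056

The closest pair is (3, -29) and (1, -26) with Euclidean distance 3.6056. For 7 points, brute-force pairwise comparison is shown above. For large n, the divide-and-conquer algorithm (sort by x, recurse on halves, check the dividing strip) achieves O(n log n).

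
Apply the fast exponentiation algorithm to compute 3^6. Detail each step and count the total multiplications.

Computing 3^6 by squaring (build up from 3^1; each line after the first costs one multiplication):

3^1 = 3
3^2 = (3^1)^2 = 3^2 = 9
3^3 = 3 * 3^2 = 3 * 9 = 27
3^6 = (3^3)^2 = 27^2 = 729

Result: 729
Multiplications needed: 3 (3 lines after 3^1)

3^6 = 729. Using exponentiation by squaring, this requires 3 multiplications. The key idea: if the exponent is even, square the half-power; if odd, multiply by the base once.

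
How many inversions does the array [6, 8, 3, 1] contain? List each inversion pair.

Finding inversions in [6, 8, 3, 1]:

(0, 2): arr[0]=6 > arr[2]=3
(0, 3): arr[0]=6 > arr[3]=1
(1, 2): arr[1]=8 > arr[2]=3
(1, 3): arr[1]=8 > arr[3]=1
(2, 3): arr[2]=3 > arr[3]=1

Total inversions: 5

The array has 5 inversion(s): (0,2), (0,3), (1,2), (1,3), (2,3). Each pair (i,j) satisfies i < j and arr[i] > arr[j].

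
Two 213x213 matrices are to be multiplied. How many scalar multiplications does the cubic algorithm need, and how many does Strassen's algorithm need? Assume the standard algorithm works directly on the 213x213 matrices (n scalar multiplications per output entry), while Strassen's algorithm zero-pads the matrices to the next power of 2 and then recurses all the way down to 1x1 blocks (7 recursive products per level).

Matrix multiplication for 213x213 matrices:

Strassen's algorithm requires power-of-2 dimensions. Pad 213x213 to 256x256 (next power of 2).

Standard algorithm: 213^3 = 9663597 multiplications
Strassen's algorithm: 7^(log2(256)) = 7^8 = 5764801 multiplications
Savings: 9663597 - 5764801 = 3898796 multiplications

Standard: 9663597 multiplications (213^3). Strassen: 5764801 multiplications (7^8, after padding to 256x256). Strassen reduces 8 recursive multiplications to 7 at each level.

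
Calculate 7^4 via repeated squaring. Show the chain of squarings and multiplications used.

Computing 7^4 by squaring (build up from 7^1; each line after the first costs one multiplication):

7^1 = 7
7^2 = (7^1)^2 = 7^2 = 49
7^4 = (7^2)^2 = 49^2 = 2401

Result: 2401
Multiplications needed: 2 (2 lines after 7^1)

7^4 = 2401. Using exponentiation by squaring, this requires 2 multiplications. The key idea: if the exponent is even, square the half-power; if odd, multiply by the base once.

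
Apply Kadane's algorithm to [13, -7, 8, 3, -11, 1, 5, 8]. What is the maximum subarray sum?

Using Kadane's algorithm on [13, -7, 8, 3, -11, 1, 5, 8]:

Scanning through the array:
Position 1 (value -7): max_ending_here = 6, max_so_far = 13
Position 2 (value 8): max_ending_here = 14, max_so_far = 14
Position 3 (value 3): max_ending_here = 17, max_so_far = 17
Position 4 (value -11): max_ending_here = 6, max_so_far = 17
Position 5 (value 1): max_ending_here = 7, max_so_far = 17
Position 6 (value 5): max_ending_here = 12, max_so_far = 17
Position 7 (value 8): max_ending_here = 20, max_so_far = 20

Maximum subarray: [13, -7, 8, 3, -11, 1, 5, 8]
Maximum sum: 20

The maximum subarray is [13, -7, 8, 3, -11, 1, 5, 8] with sum 20. This subarray runs from index 0 to index 7.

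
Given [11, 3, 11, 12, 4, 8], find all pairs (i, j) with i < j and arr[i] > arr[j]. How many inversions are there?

Finding inversions in [11, 3, 11, 12, 4, 8]:

(0, 1): arr[0]=11 > arr[1]=3
(0, 4): arr[0]=11 > arr[4]=4
(0, 5): arr[0]=11 > arr[5]=8
(2, 4): arr[2]=11 > arr[4]=4
(2, 5): arr[2]=11 > arr[5]=8
(3, 4): arr[3]=12 > arr[4]=4
(3, 5): arr[3]=12 > arr[5]=8

Total inversions: 7

The array has 7 inversion(s): (0,1), (0,4), (0,5), (2,4), (2,5), (3,4), (3,5). Each pair (i,j) satisfies i < j and arr[i] > arr[j].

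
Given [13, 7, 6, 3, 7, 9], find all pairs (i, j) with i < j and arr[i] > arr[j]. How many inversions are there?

Finding inversions in [13, 7, 6, 3, 7, 9]:

(0, 1): arr[0]=13 > arr[1]=7
(0, 2): arr[0]=13 > arr[2]=6
(0, 3): arr[0]=13 > arr[3]=3
(0, 4): arr[0]=13 > arr[4]=7
(0, 5): arr[0]=13 > arr[5]=9
(1, 2): arr[1]=7 > arr[2]=6
(1, 3): arr[1]=7 > arr[3]=3
(2, 3): arr[2]=6 > arr[3]=3

Total inversions: 8

The array has 8 inversion(s): (0,1), (0,2), (0,3), (0,4), (0,5), (1,2), (1,3), (2,3). Each pair (i,j) satisfies i < j and arr[i] > arr[j].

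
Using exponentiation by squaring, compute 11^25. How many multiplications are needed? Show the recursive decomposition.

Computing 11^25 by squaring (build up from 11^1; each line after the first costs one multiplication):

11^1 = 11
11^2 = (11^1)^2 = 11^2 = 121
11^3 = 11 * 11^2 = 11 * 121 = 1331
11^6 = (11^3)^2 = 1331^2 = 1771561
11^12 = (11^6)^2 = 1771561^2 = 3138428376721
11^24 = (11^12)^2 = 3138428376721^2 = 9849732675807611094711841
11^25 = 11 * 11^24 = 11 * 9849732675807611094711841 = 108347059433883722041830251

Result: 108347059433883722041830251
Multiplications needed: 6 (6 lines after 11^1)

11^25 = 108347059433883722041830251. Using exponentiation by squaring, this requires 6 multiplications. The key idea: if the exponent is even, square the half-power; if odd, multiply by the base once.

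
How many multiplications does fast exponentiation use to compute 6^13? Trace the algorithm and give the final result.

Computing 6^13 by squaring (build up from 6^1; each line after the first costs one multiplication):

6^1 = 6
6^2 = (6^1)^2 = 6^2 = 36
6^3 = 6 * 6^2 = 6 * 36 = 216
6^6 = (6^3)^2 = 216^2 = 46656
6^12 = (6^6)^2 = 46656^2 = 2176782336
6^13 = 6 * 6^12 = 6 * 2176782336 = 13060694016

Result: 13060694016
Multiplications needed: 5 (5 lines after 6^1)

6^13 = 13060694016. Using exponentiation by squaring, this requires 5 multiplications. The key idea: if the exponent is even, square the half-power; if odd, multiply by the base once.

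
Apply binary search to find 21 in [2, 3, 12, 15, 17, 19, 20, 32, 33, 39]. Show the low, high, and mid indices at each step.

Binary search for 21 in [2, 3, 12, 15, 17, 19, 20, 32, 33, 39]:

lo=0, hi=9, mid=4, arr[mid]=17 -> 17 < 21, search right half
lo=5, hi=9, mid=7, arr[mid]=32 -> 32 > 21, search left half
lo=5, hi=6, mid=5, arr[mid]=19 -> 19 < 21, search right half
lo=6, hi=6, mid=6, arr[mid]=20 -> 20 < 21, search right half
lo=7 > hi=6, target 21 not found

Binary search determines that 21 is not in the array after 4 comparisons. The search space was exhausted without finding the target.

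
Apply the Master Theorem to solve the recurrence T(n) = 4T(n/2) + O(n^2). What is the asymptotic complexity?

Master Theorem for T(n) = 4T(n/2) + O(n^2):

a = 4, b = 2, c = 2
log_b(a) = log_2(4) = 2.0000

Case 2: c = 2 = log_2(4) = 2.0000
T(n) = O(n^2 log n) = O(n^2 log n)

For T(n) = 4T(n/2) + O(n^2): log_2(4) = 2.0000. This is Case 2 of the Master Theorem (c = log_b(a), equal work at all levels), giving O(n^2 log n).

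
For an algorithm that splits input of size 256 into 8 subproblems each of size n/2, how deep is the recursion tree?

For divide and conquer with division factor 2:

Problem sizes at each level:
Level 0: 256
Level 1: 128
Level 2: 64
Level 3: 32
Level 4: 16
Level 5: 8
Level 6: 4
Level 7: 2
Level 8: 1

The root is level 0 and the size-1 base case is level 8 (the tree spans levels 0 through 8, i.e. 9 levels counting the root), so the depth is the number of divisions: log_2(256) = 8

The recursion tree depth is log_2(256) = 8. At each level, the problem size is divided by 2, so it takes 8 divisions to reduce to a base case of size 1. The algorithm makes 8 recursive calls at each level.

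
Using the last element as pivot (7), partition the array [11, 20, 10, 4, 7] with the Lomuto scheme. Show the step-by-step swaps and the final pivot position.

Lomuto partition with pivot = 7:

Initial array: [11, 20, 10, 4, 7]

arr[0]=11 > 7: no swap
arr[1]=20 > 7: no swap
arr[2]=10 > 7: no swap
arr[3]=4 <= 7: swap with position 0, array becomes [4, 20, 10, 11, 7]

Place pivot at position 1: [4, 7, 10, 11, 20]
Pivot position: 1

After partitioning with pivot 7, the array becomes [4, 7, 10, 11, 20]. The pivot is placed at index 1. All elements to the left of the pivot are <= 7, and all elements to the right are > 7.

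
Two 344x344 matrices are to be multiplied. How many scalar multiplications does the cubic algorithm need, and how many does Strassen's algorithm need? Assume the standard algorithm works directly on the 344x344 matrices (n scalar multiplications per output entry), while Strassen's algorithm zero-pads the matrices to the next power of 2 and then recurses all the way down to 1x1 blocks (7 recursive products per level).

Matrix multiplication for 344x344 matrices:

Strassen's algorithm requires power-of-2 dimensions. Pad 344x344 to 512x512 (next power of 2).

Standard algorithm: 344^3 = 40707584 multiplications
Strassen's algorithm: 7^(log2(512)) = 7^9 = 40353607 multiplications
Savings: 40707584 - 40353607 = 353977 multiplications

Standard: 40707584 multiplications (344^3). Strassen: 40353607 multiplications (7^9, after padding to 512x512). Strassen reduces 8 recursive multiplications to 7 at each level.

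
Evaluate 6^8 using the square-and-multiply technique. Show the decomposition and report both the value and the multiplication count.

Computing 6^8 by squaring (build up from 6^1; each line after the first costs one multiplication):

6^1 = 6
6^2 = (6^1)^2 = 6^2 = 36
6^4 = (6^2)^2 = 36^2 = 1296
6^8 = (6^4)^2 = 1296^2 = 1679616

Result: 1679616
Multiplications needed: 3 (3 lines after 6^1)

6^8 = 1679616. Using exponentiation by squaring, this requires 3 multiplications. The key idea: if the exponent is even, square the half-power; if odd, multiply by the base once.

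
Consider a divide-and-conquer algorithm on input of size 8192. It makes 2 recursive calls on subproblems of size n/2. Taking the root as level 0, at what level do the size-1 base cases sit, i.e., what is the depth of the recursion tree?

For divide and conquer with division factor 2:

Problem sizes at each level:
Level 0: 8192
Level 1: 4096
Level 2: 2048
Level 3: 1024
Level 4: 512
Level 5: 256
Level 6: 128
Level 7: 64
Level 8: 32
Level 9: 16
Level 10: 8
Level 11: 4
Level 12: 2
Level 13: 1

The root is level 0 and the size-1 base case is level 13 (the tree spans levels 0 through 13, i.e. 14 levels counting the root), so the depth is the number of divisions: log_2(8192) = 13

The recursion tree depth is log_2(8192) = 13. At each level, the problem size is divided by 2, so it takes 13 divisions to reduce to a base case of size 1. The algorithm makes 2 recursive calls at each level.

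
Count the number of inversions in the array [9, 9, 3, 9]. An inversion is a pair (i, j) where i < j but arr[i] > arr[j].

Finding inversions in [9, 9, 3, 9]:

(0, 2): arr[0]=9 > arr[2]=3
(1, 2): arr[1]=9 > arr[2]=3

Total inversions: 2

The array has 2 inversion(s): (0,2), (1,2). Each pair (i,j) satisfies i < j and arr[i] > arr[j].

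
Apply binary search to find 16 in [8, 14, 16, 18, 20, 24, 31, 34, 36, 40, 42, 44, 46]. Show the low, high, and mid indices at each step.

Binary search for 16 in [8, 14, 16, 18, 20, 24, 31, 34, 36, 40, 42, 44, 46]:

lo=0, hi=12, mid=6, arr[mid]=31 -> 31 > 16, search left half
lo=0, hi=5, mid=2, arr[mid]=16 -> Found target at index 2!

Binary search finds 16 at index 2 after 2 comparisons. The search repeatedly halves the search space by comparing with the middle element.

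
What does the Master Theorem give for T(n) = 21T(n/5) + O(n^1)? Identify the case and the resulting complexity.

Master Theorem for T(n) = 21T(n/5) + O(n^1):

a = 21, b = 5, c = 1
log_b(a) = log_5(21) = 1.8917

Case 1: c = 1 < log_5(21) = 1.8917
T(n) = O(n^(log_5 21))

For T(n) = 21T(n/5) + O(n^1): log_5(21) = 1.8917. This is Case 1 of the Master Theorem (c < log_b(a), work dominated by leaves), giving O(n^(log_5 21)).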